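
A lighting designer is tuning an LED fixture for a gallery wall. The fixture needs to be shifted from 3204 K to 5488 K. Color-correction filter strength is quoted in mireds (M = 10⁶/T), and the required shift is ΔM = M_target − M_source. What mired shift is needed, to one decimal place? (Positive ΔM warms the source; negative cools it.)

M_source = 10⁶/3204 = 312.110; M_target = 10⁶/5488 = 182.216.
ΔM = 182.216 − 312.110 = -129.894 → -129.9 mireds, a cooling shift.

-129.9 mireds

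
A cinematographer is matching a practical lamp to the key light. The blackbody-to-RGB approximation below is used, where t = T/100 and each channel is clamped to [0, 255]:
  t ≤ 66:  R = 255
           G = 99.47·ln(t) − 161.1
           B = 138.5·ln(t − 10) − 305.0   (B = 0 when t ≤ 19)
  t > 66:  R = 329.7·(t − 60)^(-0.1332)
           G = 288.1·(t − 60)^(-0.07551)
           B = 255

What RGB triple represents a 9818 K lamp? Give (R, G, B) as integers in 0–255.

(203, 219, 255)

t = 9818/100 = 98.18; the t > 66 branch applies.
R = 329.7·(98.18 − 60)^(-0.1332) = 329.7·38.18^(-0.1332) = 329.7·0.61560 = 202.964.
G = 288.1·(98.18 − 60)^(-0.07551) = 288.1·38.18^(-0.07551) = 288.1·0.75955 = 218.826.
B = 255 by definition for t > 66.
Rounded: (203, 219, 255).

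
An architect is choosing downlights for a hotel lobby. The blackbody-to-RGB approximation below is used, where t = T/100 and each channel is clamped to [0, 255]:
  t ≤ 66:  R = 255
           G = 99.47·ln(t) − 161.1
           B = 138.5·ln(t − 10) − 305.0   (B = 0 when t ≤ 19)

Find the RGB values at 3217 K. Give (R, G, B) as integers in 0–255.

(255, 184, 124)

t = 3217/100 = 32.17; the t ≤ 66 branch applies.
R = 255 by definition for t ≤ 66.
G = 99.47·ln 32.17 − 161.1 = 99.47·3.4710 − 161.1 = 184.164.
B = 138.5·ln(32.17 − 10) − 305.0 = 138.5·ln 22.17 − 305.0 = 138.5·3.0987 − 305.0 = 124.175.
Rounded: (255, 184, 124).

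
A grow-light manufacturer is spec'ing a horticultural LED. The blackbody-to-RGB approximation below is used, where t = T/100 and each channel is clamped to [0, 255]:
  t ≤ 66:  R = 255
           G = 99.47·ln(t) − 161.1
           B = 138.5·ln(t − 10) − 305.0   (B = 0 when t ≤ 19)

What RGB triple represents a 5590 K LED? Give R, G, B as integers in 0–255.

R=255, G=239, B=225

t = 5590/100 = 55.9; the t ≤ 66 branch applies.
R = 255 by definition for t ≤ 66.
G = 99.47·ln 55.9 − 161.1 = 99.47·4.0236 − 161.1 = 239.124.
B = 138.5·ln(55.9 − 10) − 305.0 = 138.5·ln 45.9 − 305.0 = 138.5·3.8265 − 305.0 = 224.965.
Rounded: (255, 239, 225).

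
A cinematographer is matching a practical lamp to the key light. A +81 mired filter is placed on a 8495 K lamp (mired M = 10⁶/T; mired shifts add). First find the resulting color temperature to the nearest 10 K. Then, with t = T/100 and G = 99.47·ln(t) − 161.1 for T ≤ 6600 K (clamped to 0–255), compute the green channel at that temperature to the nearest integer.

229

M_in = 10⁶/8495 = 117.72; M_out = 117.72 + (+81) = 198.72.
T_out = 10⁶/198.72 = 5032.3 K → 5030 K; t = 50.3.
G = 99.47·ln 50.3 − 161.1 = 99.47·3.9180 − 161.1 = 228.624.
Rounded: 229.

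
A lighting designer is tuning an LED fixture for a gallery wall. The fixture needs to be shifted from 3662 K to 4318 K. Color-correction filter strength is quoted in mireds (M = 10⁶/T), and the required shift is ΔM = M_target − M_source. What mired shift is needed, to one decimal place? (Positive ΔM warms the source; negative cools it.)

-41.5 mireds

M_source = 10⁶/3662 = 273.075; M_target = 10⁶/4318 = 231.589.
ΔM = 231.589 − 273.075 = -41.486 → -41.5 mireds, a cooling shift.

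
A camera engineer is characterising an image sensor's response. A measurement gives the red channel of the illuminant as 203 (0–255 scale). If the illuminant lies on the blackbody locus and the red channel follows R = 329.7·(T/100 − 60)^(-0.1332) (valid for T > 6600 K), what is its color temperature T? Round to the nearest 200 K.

(t − 60)^(-0.1332) = 203/329.7 = 0.61571.
t − 60 = 0.61571^(1/-0.1332) = 0.61571^(-7.508) = 38.129, so t = 98.129.
T = 100·t = 9813 K → 9800 K to the nearest 200 K.

9800 K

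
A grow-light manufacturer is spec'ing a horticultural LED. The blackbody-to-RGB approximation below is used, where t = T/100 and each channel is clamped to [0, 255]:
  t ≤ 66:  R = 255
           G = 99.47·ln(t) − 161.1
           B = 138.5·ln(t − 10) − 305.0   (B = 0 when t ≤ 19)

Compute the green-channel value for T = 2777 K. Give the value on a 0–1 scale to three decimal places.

t = 2777/100 = 27.77; the t ≤ 66 branch applies.
G = 99.47·ln 27.77 − 161.1 = 99.47·3.3240 − 161.1 = 169.534.
On a 0–1 scale: 169.534/255 = 0.6648 → 0.665.

0.665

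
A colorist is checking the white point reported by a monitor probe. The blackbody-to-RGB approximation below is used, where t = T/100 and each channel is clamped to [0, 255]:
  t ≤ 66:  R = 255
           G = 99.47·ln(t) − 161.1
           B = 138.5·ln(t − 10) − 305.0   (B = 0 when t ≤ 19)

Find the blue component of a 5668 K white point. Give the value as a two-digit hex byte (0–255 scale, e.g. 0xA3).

0xE3

t = 5668/100 = 56.68; the t ≤ 66 branch applies.
B = 138.5·ln(56.68 − 10) − 305.0 = 138.5·ln 46.68 − 305.0 = 138.5·3.8433 − 305.0 = 227.299.
Rounded: 227; in hex, 0xE3.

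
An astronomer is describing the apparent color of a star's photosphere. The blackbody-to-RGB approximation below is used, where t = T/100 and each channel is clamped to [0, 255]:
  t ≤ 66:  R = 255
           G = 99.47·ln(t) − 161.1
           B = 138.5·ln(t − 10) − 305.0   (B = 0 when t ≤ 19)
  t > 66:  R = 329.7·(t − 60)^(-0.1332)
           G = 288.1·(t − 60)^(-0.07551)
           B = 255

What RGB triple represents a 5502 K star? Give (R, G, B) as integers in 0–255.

t = 5502/100 = 55.02; the t ≤ 66 branch applies.
R = 255 by definition for t ≤ 66.
G = 99.47·ln 55.02 − 161.1 = 99.47·4.0077 − 161.1 = 237.546.
B = 138.5·ln(55.02 − 10) − 305.0 = 138.5·ln 45.02 − 305.0 = 138.5·3.8071 − 305.0 = 222.284.
Rounded: (255, 238, 222).

(255, 238, 222)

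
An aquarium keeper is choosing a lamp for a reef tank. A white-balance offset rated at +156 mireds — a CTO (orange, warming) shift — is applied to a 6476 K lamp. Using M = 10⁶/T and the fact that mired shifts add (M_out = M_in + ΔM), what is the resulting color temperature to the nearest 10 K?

3220 K

M_in = 10⁶/6476 = 154.42 mireds.
M_out = 154.42 + (+156) = 310.42 mireds.
T_out = 10⁶/310.42 = 3221.5 K → 3220 K.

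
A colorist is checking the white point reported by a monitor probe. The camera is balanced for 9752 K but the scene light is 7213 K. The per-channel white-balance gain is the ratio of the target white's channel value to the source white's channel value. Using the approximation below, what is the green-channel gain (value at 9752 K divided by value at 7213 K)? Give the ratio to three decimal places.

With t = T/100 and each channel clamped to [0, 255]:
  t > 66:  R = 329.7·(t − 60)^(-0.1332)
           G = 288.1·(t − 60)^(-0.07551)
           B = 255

0.918

At 7213 K (t = 72.13):
  G = 288.1·(72.13 − 60)^(-0.07551) = 288.1·12.13^(-0.07551) = 288.1·0.82824 = 238.617.
At 9752 K (t = 97.52):
  G = 288.1·(97.52 − 60)^(-0.07551) = 288.1·37.52^(-0.07551) = 288.1·0.76055 = 219.114.
Gain = 219.114 / 238.617 = 0.9183 → 0.918.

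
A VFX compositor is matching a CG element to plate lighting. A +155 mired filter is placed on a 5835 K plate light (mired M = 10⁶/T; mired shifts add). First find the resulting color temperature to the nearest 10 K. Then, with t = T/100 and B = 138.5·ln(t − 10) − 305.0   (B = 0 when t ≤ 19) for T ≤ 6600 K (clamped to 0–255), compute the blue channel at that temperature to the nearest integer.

114

M_in = 10⁶/5835 = 171.38; M_out = 171.38 + (+155) = 326.38.
T_out = 10⁶/326.38 = 3063.9 K → 3060 K; t = 30.6.
B = 138.5·ln(30.6 − 10) − 305.0 = 138.5·ln 20.6 − 305.0 = 138.5·3.0253 − 305.0 = 114.003.
Rounded: 114.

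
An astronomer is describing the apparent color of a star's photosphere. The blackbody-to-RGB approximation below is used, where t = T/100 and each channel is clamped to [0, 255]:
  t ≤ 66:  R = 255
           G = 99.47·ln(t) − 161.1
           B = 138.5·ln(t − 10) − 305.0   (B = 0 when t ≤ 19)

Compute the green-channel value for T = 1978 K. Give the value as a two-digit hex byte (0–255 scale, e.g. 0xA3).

0x88

t = 1978/100 = 19.78; the t ≤ 66 branch applies.
G = 99.47·ln 19.78 − 161.1 = 99.47·2.9847 − 161.1 = 135.785.
Rounded: 136; in hex, 0x88.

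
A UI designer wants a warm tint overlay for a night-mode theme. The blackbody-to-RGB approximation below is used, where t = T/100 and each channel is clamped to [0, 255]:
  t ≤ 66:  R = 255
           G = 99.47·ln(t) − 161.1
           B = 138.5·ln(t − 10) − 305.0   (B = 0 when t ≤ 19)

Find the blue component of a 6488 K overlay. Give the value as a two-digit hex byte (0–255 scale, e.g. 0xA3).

t = 6488/100 = 64.88; the t ≤ 66 branch applies.
B = 138.5·ln(64.88 − 10) − 305.0 = 138.5·ln 54.88 − 305.0 = 138.5·4.0051 − 305.0 = 249.713.
Rounded: 250; in hex, 0xFA.

0xFA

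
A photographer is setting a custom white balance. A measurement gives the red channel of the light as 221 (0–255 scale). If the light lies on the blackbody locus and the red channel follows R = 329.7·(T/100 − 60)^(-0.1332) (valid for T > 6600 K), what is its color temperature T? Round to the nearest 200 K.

(t − 60)^(-0.1332) = 221/329.7 = 0.67031.
t − 60 = 0.67031^(1/-0.1332) = 0.67031^(-7.508) = 20.149, so t = 80.149.
T = 100·t = 8015 K → 8000 K to the nearest 200 K.

8000 K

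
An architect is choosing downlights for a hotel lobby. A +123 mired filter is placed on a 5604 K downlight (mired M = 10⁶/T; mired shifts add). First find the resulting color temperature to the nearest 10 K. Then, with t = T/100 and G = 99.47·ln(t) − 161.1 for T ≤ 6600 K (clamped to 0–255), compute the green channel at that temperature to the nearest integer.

M_in = 10⁶/5604 = 178.44; M_out = 178.44 + (+123) = 301.44.
T_out = 10⁶/301.44 = 3317.4 K → 3320 K; t = 33.2.
G = 99.47·ln 33.2 − 161.1 = 99.47·3.5025 − 161.1 = 187.299.
Rounded: 187.

187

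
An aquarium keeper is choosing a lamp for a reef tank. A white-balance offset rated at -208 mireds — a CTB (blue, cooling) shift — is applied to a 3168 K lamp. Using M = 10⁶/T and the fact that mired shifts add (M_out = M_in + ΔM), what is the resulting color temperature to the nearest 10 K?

M_in = 10⁶/3168 = 315.66 mireds.
M_out = 315.66 + (-208) = 107.66 mireds.
T_out = 10⁶/107.66 = 9288.8 K → 9290 K.

9290 K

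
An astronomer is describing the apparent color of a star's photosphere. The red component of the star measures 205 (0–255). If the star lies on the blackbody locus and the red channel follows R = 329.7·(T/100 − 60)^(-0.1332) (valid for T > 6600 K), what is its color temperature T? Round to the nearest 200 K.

9600 K

(t − 60)^(-0.1332) = 205/329.7 = 0.62178.
t − 60 = 0.62178^(1/-0.1332) = 0.62178^(-7.508) = 35.423, so t = 95.423.
T = 100·t = 9542 K → 9600 K to the nearest 200 K.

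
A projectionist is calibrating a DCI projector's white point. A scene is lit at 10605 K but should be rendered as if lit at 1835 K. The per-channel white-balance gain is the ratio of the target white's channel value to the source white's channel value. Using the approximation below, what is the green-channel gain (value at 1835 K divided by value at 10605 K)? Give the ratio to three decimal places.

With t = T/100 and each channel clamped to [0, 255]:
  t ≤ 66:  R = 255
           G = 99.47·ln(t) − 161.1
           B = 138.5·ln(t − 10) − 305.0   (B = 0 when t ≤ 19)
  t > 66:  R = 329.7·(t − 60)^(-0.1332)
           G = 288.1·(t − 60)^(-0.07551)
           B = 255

At 10605 K (t = 106.05):
  G = 288.1·(106.05 − 60)^(-0.07551) = 288.1·46.05^(-0.07551) = 288.1·0.74888 = 215.751.
At 1835 K (t = 18.35):
  G = 99.47·ln 18.35 − 161.1 = 99.47·2.9096 − 161.1 = 128.321.
Gain = 128.321 / 215.751 = 0.5948 → 0.595.

0.595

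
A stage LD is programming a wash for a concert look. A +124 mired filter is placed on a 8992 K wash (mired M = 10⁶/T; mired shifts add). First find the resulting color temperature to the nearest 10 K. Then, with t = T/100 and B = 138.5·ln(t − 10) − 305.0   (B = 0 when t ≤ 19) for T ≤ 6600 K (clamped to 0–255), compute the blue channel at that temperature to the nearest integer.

M_in = 10⁶/8992 = 111.21; M_out = 111.21 + (+124) = 235.21.
T_out = 10⁶/235.21 = 4251.5 K → 4250 K; t = 42.5.
B = 138.5·ln(42.5 − 10) − 305.0 = 138.5·ln 32.5 − 305.0 = 138.5·3.4812 − 305.0 = 177.152.
Rounded: 177.

177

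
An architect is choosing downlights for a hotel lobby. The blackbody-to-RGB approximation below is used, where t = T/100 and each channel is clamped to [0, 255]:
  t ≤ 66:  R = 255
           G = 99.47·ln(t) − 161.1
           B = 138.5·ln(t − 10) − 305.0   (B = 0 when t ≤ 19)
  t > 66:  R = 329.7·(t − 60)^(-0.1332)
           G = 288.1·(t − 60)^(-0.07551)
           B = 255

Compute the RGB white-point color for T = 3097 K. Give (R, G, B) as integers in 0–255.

(255, 180, 116)

t = 3097/100 = 30.97; the t ≤ 66 branch applies.
R = 255 by definition for t ≤ 66.
G = 99.47·ln 30.97 − 161.1 = 99.47·3.4330 − 161.1 = 180.382.
B = 138.5·ln(30.97 − 10) − 305.0 = 138.5·ln 20.97 − 305.0 = 138.5·3.0431 − 305.0 = 116.468.
Rounded: (255, 180, 116).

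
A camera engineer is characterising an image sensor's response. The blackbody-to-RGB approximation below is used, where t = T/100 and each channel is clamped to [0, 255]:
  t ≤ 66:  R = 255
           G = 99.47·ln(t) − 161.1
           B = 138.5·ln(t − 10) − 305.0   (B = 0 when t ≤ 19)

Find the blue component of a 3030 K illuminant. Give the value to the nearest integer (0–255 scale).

112

t = 3030/100 = 30.3; the t ≤ 66 branch applies.
B = 138.5·ln(30.3 − 10) − 305.0 = 138.5·ln 20.3 − 305.0 = 138.5·3.0106 − 305.0 = 111.971.
Rounded: 112.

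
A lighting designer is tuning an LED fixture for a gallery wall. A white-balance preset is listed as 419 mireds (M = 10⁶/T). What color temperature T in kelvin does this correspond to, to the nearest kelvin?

T = 10⁶ / 419 = 2386.63 K → 2387 K.

2387 K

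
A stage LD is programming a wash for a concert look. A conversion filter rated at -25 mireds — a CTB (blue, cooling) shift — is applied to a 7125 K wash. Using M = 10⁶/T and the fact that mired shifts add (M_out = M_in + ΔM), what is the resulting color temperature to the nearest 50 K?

M_in = 10⁶/7125 = 140.35 mireds.
M_out = 140.35 + (-25) = 115.35 mireds.
T_out = 10⁶/115.35 = 8669.2 K → 8650 K.

8650 K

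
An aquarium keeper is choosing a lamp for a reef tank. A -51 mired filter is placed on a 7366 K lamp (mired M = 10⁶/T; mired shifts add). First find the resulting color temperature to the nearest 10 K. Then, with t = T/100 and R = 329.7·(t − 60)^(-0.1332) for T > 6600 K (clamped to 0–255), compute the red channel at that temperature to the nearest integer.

M_in = 10⁶/7366 = 135.76; M_out = 135.76 + (-51) = 84.76.
T_out = 10⁶/84.76 = 11798.2 K → 11800 K; t = 118.
R = 329.7·(118 − 60)^(-0.1332) = 329.7·58^(-0.1332) = 329.7·0.58225 = 191.969.
Rounded: 192.

192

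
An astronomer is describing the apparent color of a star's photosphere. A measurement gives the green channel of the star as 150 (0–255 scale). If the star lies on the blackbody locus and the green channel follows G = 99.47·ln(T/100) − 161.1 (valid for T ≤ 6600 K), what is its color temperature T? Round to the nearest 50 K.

2300 K

ln t = (150 + 161.1) / 99.47 = 3.1276.
t = e^3.1276 = 22.819.
T = 100·t = 2282 K → 2300 K to the nearest 50 K.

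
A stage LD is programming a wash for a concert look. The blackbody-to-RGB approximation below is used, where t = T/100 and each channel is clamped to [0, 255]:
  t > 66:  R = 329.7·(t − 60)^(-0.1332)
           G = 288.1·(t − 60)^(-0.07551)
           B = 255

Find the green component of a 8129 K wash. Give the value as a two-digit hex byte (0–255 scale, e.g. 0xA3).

0xE5

t = 8129/100 = 81.29; the t > 66 branch applies.
G = 288.1·(81.29 − 60)^(-0.07551) = 288.1·21.29^(-0.07551) = 288.1·0.79380 = 228.693.
Rounded: 229; in hex, 0xE5.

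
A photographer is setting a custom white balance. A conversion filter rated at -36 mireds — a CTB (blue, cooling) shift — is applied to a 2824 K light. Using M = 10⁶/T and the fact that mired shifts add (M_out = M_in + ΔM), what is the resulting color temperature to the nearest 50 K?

3150 K

M_in = 10⁶/2824 = 354.11 mireds.
M_out = 354.11 + (-36) = 318.11 mireds.
T_out = 10⁶/318.11 = 3143.6 K → 3150 K.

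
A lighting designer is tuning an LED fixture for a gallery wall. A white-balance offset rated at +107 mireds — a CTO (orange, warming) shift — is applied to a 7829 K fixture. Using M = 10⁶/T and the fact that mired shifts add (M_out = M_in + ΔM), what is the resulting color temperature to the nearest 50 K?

4250 K

M_in = 10⁶/7829 = 127.73 mireds.
M_out = 127.73 + (+107) = 234.73 mireds.
T_out = 10⁶/234.73 = 4260.2 K → 4250 K.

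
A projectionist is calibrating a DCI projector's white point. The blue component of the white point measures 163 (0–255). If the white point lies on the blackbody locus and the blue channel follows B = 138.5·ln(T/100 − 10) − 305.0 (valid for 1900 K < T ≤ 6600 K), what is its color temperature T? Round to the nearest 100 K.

3900 K

ln(t − 10) = (163 + 305.0) / 138.5 = 3.3791.
t − 10 = e^3.3791 = 29.343, so t = 39.343.
T = 100·t = 3934 K → 3900 K to the nearest 100 K.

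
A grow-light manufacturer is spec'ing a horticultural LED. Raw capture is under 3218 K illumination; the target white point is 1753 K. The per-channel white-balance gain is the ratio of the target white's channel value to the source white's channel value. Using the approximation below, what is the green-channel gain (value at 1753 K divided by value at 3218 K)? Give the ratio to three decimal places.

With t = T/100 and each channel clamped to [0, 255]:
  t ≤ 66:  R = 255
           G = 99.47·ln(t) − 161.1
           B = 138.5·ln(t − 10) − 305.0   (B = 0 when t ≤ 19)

0.672

At 3218 K (t = 32.18):
  G = 99.47·ln 32.18 − 161.1 = 99.47·3.4713 − 161.1 = 184.195.
At 1753 K (t = 17.53):
  G = 99.47·ln 17.53 − 161.1 = 99.47·2.8639 − 161.1 = 123.773.
Gain = 123.773 / 184.195 = 0.6720 → 0.672.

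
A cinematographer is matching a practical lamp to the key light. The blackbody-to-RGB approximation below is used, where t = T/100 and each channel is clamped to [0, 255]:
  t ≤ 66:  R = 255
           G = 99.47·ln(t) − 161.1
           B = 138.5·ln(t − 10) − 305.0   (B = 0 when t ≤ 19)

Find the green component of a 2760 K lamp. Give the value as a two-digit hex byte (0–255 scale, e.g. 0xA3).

0xA9

t = 2760/100 = 27.6; the t ≤ 66 branch applies.
G = 99.47·ln 27.6 − 161.1 = 99.47·3.3178 − 161.1 = 168.923.
Rounded: 169; in hex, 0xA9.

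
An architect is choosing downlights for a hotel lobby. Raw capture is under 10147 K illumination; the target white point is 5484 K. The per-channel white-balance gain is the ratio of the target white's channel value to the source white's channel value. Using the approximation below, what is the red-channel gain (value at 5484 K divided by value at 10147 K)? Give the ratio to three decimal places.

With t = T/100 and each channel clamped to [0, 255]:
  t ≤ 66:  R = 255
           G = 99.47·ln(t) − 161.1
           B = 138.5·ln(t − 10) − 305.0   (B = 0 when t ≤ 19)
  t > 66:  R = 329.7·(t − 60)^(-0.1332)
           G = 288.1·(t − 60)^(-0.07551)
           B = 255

1.270

At 10147 K (t = 101.47):
  R = 329.7·(101.47 − 60)^(-0.1332) = 329.7·41.47^(-0.1332) = 329.7·0.60886 = 200.741.
At 5484 K (t = 54.84):
  R = 255 by definition for t ≤ 66.
Gain = 255.000 / 200.741 = 1.2703 → 1.270.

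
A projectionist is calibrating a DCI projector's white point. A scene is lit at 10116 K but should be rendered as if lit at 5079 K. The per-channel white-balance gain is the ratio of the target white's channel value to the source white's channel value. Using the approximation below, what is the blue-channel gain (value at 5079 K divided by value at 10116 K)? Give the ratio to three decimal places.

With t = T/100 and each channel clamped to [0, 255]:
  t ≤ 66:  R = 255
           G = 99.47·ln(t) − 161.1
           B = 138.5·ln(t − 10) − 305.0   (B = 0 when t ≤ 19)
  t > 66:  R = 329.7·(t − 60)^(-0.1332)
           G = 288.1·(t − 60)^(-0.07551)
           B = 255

At 10116 K (t = 101.16):
  B = 255 by definition for t > 66.
At 5079 K (t = 50.79):
  B = 138.5·ln(50.79 − 10) − 305.0 = 138.5·ln 40.79 − 305.0 = 138.5·3.7084 − 305.0 = 208.619.
Gain = 208.619 / 255.000 = 0.8181 → 0.818.

0.818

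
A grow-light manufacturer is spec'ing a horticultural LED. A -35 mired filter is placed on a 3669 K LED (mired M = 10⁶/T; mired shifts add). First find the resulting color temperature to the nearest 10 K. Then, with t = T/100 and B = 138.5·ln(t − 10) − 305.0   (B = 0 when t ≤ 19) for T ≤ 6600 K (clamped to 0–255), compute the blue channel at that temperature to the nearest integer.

M_in = 10⁶/3669 = 272.55; M_out = 272.55 + (-35) = 237.55.
T_out = 10⁶/237.55 = 4209.6 K → 4210 K; t = 42.1.
B = 138.5·ln(42.1 − 10) − 305.0 = 138.5·ln 32.1 − 305.0 = 138.5·3.4689 − 305.0 = 175.437.
Rounded: 175.

175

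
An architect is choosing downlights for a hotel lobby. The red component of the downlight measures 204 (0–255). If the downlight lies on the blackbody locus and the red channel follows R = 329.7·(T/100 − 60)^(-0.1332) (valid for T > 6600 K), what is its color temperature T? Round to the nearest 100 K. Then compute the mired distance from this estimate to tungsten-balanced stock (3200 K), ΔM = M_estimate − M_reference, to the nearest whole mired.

(t − 60)^(-0.1332) = 204/329.7 = 0.61874.
t − 60 = 0.61874^(1/-0.1332) = 0.61874^(-7.508) = 36.748, so t = 96.748.
T = 100·t = 9675 K → 9700 K to the nearest 100 K.
M_estimate = 10⁶/9700 = 103.09; M_reference = 10⁶/3200 = 312.50.
ΔM = 103.09 − 312.50 = -209.41 → -209 mireds.

-209 mireds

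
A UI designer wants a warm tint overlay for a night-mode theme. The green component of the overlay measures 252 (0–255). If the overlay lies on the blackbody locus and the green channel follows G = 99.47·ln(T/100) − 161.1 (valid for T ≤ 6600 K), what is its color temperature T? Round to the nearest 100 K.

ln t = (252 + 161.1) / 99.47 = 4.1530.
t = e^4.1530 = 63.625.
T = 100·t = 6363 K → 6400 K to the nearest 100 K.

6400 K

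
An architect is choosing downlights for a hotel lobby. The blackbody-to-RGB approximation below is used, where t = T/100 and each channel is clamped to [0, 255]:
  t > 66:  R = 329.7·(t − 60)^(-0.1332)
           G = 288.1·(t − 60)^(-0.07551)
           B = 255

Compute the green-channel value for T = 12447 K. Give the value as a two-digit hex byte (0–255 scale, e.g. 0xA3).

t = 12447/100 = 124.47; the t > 66 branch applies.
G = 288.1·(124.47 − 60)^(-0.07551) = 288.1·64.47^(-0.07551) = 288.1·0.73009 = 210.338.
Rounded: 210; in hex, 0xD2.

0xD2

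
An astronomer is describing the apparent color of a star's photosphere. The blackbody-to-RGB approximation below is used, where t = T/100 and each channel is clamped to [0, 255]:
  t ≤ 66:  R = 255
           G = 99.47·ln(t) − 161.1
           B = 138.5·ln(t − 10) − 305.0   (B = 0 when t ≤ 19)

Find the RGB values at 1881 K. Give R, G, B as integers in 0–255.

t = 1881/100 = 18.81; the t ≤ 66 branch applies.
R = 255 by definition for t ≤ 66.
G = 99.47·ln 18.81 − 161.1 = 99.47·2.9344 − 161.1 = 130.784.
t = 18.81 ≤ 19, so B = 0.
Rounded: (255, 131, 0).

R=255, G=131, B=0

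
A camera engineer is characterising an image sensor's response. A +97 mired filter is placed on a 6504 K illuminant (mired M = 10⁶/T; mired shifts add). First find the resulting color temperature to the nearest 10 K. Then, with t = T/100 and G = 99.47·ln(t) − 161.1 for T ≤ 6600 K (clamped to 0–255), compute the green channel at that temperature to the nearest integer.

206

M_in = 10⁶/6504 = 153.75; M_out = 153.75 + (+97) = 250.75.
T_out = 10⁶/250.75 = 3988.0 K → 3990 K; t = 39.9.
G = 99.47·ln 39.9 − 161.1 = 99.47·3.6864 − 161.1 = 205.584.
Rounded: 206.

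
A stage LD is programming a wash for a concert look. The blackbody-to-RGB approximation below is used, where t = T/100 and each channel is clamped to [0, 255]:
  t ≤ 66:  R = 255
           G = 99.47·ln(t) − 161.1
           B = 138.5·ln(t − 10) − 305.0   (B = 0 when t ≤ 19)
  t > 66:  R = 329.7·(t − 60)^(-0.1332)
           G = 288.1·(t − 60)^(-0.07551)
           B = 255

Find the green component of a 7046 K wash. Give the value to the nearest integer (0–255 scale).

241

t = 7046/100 = 70.46; the t > 66 branch applies.
G = 288.1·(70.46 − 60)^(-0.07551) = 288.1·10.46^(-0.07551) = 288.1·0.83756 = 241.301.
Rounded: 241.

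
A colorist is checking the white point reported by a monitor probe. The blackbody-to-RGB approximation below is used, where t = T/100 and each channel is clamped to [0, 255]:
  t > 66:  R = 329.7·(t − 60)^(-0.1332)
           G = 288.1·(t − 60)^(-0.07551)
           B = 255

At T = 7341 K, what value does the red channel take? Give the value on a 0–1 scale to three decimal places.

t = 7341/100 = 73.41; the t > 66 branch applies.
R = 329.7·(73.41 − 60)^(-0.1332) = 329.7·13.41^(-0.1332) = 329.7·0.70766 = 233.316.
On a 0–1 scale: 233.316/255 = 0.9150 → 0.915.

0.915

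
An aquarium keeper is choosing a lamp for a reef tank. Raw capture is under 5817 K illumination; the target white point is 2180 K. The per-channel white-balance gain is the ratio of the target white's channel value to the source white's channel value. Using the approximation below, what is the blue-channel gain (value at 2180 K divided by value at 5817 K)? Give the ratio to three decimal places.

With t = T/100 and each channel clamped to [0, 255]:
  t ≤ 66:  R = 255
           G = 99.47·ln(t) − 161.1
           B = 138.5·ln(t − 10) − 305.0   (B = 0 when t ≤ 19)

At 5817 K (t = 58.17):
  B = 138.5·ln(58.17 − 10) − 305.0 = 138.5·ln 48.17 − 305.0 = 138.5·3.8747 − 305.0 = 231.651.
At 2180 K (t = 21.8):
  B = 138.5·ln(21.8 − 10) − 305.0 = 138.5·ln 11.8 − 305.0 = 138.5·2.4681 − 305.0 = 36.832.
Gain = 36.832 / 231.651 = 0.1590 → 0.159.

0.159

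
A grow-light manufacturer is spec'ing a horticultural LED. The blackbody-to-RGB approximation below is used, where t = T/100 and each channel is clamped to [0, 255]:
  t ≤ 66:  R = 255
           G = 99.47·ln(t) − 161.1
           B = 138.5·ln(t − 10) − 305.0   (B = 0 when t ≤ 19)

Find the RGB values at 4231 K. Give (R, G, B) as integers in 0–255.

t = 4231/100 = 42.31; the t ≤ 66 branch applies.
R = 255 by definition for t ≤ 66.
G = 99.47·ln 42.31 − 161.1 = 99.47·3.7450 − 161.1 = 211.417.
B = 138.5·ln(42.31 − 10) − 305.0 = 138.5·ln 32.31 − 305.0 = 138.5·3.4754 − 305.0 = 176.340.
Rounded: (255, 211, 176).

(255, 211, 176)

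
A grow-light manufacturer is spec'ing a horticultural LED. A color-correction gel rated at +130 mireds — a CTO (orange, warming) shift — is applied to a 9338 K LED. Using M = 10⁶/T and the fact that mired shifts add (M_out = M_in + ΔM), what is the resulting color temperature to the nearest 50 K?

M_in = 10⁶/9338 = 107.09 mireds.
M_out = 107.09 + (+130) = 237.09 mireds.
T_out = 10⁶/237.09 = 4217.8 K → 4200 K.

4200 K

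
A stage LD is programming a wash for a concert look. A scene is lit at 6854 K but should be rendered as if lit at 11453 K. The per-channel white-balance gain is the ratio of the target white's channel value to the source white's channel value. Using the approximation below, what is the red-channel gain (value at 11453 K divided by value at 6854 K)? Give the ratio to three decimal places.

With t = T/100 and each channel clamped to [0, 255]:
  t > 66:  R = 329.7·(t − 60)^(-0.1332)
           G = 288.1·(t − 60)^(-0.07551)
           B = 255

0.781

At 6854 K (t = 68.54):
  R = 329.7·(68.54 − 60)^(-0.1332) = 329.7·8.54^(-0.1332) = 329.7·0.75150 = 247.770.
At 11453 K (t = 114.53):
  R = 329.7·(114.53 − 60)^(-0.1332) = 329.7·54.53^(-0.1332) = 329.7·0.58706 = 193.553.
Gain = 193.553 / 247.770 = 0.7812 → 0.781.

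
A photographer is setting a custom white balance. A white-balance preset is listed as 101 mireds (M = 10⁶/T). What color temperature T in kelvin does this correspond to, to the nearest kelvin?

9901 K

T = 10⁶ / 101 = 9900.99 K → 9901 K.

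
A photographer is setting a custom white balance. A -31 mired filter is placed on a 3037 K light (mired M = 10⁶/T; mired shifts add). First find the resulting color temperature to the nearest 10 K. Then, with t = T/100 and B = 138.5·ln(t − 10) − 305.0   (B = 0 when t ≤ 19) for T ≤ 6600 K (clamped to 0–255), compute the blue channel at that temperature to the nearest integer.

M_in = 10⁶/3037 = 329.27; M_out = 329.27 + (-31) = 298.27.
T_out = 10⁶/298.27 = 3352.6 K → 3350 K; t = 33.5.
B = 138.5·ln(33.5 − 10) − 305.0 = 138.5·ln 23.5 − 305.0 = 138.5·3.1570 − 305.0 = 132.245.
Rounded: 132.

132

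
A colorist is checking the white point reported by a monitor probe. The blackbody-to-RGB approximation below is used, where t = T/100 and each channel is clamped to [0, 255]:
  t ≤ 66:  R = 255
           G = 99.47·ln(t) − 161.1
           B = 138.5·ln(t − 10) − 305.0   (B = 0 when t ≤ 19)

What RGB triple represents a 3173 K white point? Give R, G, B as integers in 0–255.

R=255, G=183, B=121

t = 3173/100 = 31.73; the t ≤ 66 branch applies.
R = 255 by definition for t ≤ 66.
G = 99.47·ln 31.73 − 161.1 = 99.47·3.4573 − 161.1 = 182.794.
B = 138.5·ln(31.73 − 10) − 305.0 = 138.5·ln 21.73 − 305.0 = 138.5·3.0787 − 305.0 = 121.399.
Rounded: (255, 183, 121).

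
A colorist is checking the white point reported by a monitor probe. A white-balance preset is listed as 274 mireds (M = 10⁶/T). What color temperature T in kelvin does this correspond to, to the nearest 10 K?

T = 10⁶ / 274 = 3649.64 K → 3650 K.

3650 K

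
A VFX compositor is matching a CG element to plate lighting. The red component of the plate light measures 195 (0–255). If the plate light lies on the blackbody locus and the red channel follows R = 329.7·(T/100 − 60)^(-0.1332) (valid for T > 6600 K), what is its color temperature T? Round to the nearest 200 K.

(t − 60)^(-0.1332) = 195/329.7 = 0.59145.
t − 60 = 0.59145^(1/-0.1332) = 0.59145^(-7.508) = 51.564, so t = 111.564.
T = 100·t = 11156 K → 11200 K to the nearest 200 K.

11200 K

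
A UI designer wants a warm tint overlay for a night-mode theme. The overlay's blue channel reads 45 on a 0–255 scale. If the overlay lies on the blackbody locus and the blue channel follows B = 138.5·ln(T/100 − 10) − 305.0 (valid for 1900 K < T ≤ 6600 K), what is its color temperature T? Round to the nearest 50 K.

ln(t − 10) = (45 + 305.0) / 138.5 = 2.5271.
t − 10 = e^2.5271 = 12.517, so t = 22.517.
T = 100·t = 2252 K → 2250 K to the nearest 50 K.

2250 K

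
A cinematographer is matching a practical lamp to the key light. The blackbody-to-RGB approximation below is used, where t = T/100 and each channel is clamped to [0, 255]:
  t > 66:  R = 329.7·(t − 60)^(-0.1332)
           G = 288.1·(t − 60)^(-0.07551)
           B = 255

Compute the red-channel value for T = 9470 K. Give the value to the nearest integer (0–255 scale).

206

t = 9470/100 = 94.7; the t > 66 branch applies.
R = 329.7·(94.7 − 60)^(-0.1332) = 329.7·34.7^(-0.1332) = 329.7·0.62349 = 205.564.
Rounded: 206.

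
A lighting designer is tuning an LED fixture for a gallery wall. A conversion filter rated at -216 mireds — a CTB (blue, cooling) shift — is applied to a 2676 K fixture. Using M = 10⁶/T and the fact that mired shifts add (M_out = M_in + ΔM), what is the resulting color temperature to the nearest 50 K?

M_in = 10⁶/2676 = 373.69 mireds.
M_out = 373.69 + (-216) = 157.69 mireds.
T_out = 10⁶/157.69 = 6341.5 K → 6350 K.

6350 K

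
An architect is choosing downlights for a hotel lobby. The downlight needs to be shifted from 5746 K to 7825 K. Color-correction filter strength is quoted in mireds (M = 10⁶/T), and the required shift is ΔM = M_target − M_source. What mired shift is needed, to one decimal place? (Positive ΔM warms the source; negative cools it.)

-46.2 mireds

M_source = 10⁶/5746 = 174.034; M_target = 10⁶/7825 = 127.796.
ΔM = 127.796 − 174.034 = -46.239 → -46.2 mireds, a cooling shift.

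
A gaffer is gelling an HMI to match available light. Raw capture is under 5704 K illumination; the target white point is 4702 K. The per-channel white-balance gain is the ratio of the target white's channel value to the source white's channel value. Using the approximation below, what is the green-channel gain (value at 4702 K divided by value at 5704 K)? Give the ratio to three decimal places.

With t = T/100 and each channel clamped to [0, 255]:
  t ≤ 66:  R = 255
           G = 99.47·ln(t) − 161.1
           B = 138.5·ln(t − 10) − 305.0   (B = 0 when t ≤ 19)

0.920

At 5704 K (t = 57.04):
  G = 99.47·ln 57.04 − 161.1 = 99.47·4.0438 − 161.1 = 241.132.
At 4702 K (t = 47.02):
  G = 99.47·ln 47.02 − 161.1 = 99.47·3.8506 − 161.1 = 221.917.
Gain = 221.917 / 241.132 = 0.9203 → 0.920.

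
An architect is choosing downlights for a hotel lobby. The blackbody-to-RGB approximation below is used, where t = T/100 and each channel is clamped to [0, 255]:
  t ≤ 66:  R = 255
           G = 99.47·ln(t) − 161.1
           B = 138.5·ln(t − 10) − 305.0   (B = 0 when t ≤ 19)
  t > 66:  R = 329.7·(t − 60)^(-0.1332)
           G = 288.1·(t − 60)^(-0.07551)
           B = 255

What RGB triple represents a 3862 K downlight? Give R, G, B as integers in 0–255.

R=255, G=202, B=160

t = 3862/100 = 38.62; the t ≤ 66 branch applies.
R = 255 by definition for t ≤ 66.
G = 99.47·ln 38.62 − 161.1 = 99.47·3.6538 − 161.1 = 202.341.
B = 138.5·ln(38.62 − 10) − 305.0 = 138.5·ln 28.62 − 305.0 = 138.5·3.3541 − 305.0 = 159.544.
Rounded: (255, 202, 160).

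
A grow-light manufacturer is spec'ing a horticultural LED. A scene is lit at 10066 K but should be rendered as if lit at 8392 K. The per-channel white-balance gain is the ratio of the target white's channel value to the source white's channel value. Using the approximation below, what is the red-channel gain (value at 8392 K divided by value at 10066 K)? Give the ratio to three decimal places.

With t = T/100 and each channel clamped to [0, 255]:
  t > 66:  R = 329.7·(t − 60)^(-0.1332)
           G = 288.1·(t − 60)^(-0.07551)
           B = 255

At 10066 K (t = 100.66):
  R = 329.7·(100.66 − 60)^(-0.1332) = 329.7·40.66^(-0.1332) = 329.7·0.61046 = 201.269.
At 8392 K (t = 83.92):
  R = 329.7·(83.92 − 60)^(-0.1332) = 329.7·23.92^(-0.1332) = 329.7·0.65516 = 216.007.
Gain = 216.007 / 201.269 = 1.0732 → 1.073.

1.073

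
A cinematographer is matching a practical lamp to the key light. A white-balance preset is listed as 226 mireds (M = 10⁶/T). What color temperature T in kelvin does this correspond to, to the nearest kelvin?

T = 10⁶ / 226 = 4424.78 K → 4425 K.

4425 K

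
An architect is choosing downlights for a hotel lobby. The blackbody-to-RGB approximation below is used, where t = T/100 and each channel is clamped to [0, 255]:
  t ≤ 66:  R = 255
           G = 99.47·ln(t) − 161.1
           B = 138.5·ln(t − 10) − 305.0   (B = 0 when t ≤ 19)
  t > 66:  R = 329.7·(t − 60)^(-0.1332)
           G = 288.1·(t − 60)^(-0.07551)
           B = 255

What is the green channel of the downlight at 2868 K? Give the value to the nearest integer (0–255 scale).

173

t = 2868/100 = 28.68; the t ≤ 66 branch applies.
G = 99.47·ln 28.68 − 161.1 = 99.47·3.3562 − 161.1 = 172.741.
Rounded: 173.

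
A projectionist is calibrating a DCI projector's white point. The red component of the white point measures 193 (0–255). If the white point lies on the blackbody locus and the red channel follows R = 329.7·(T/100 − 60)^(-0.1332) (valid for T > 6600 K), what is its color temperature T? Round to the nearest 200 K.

11600 K

(t − 60)^(-0.1332) = 193/329.7 = 0.58538.
t − 60 = 0.58538^(1/-0.1332) = 0.58538^(-7.508) = 55.713, so t = 115.713.
T = 100·t = 11571 K → 11600 K to the nearest 200 K.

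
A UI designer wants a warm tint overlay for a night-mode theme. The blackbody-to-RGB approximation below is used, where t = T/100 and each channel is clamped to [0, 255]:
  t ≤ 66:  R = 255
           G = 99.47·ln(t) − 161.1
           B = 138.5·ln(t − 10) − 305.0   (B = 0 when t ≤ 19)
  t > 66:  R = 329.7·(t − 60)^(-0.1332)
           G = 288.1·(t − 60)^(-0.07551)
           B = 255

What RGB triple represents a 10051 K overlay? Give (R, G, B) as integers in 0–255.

(201, 218, 255)

t = 10051/100 = 100.51; the t > 66 branch applies.
R = 329.7·(100.51 − 60)^(-0.1332) = 329.7·40.51^(-0.1332) = 329.7·0.61076 = 201.369.
G = 288.1·(100.51 − 60)^(-0.07551) = 288.1·40.51^(-0.07551) = 288.1·0.75616 = 217.849.
B = 255 by definition for t > 66.
Rounded: (201, 218, 255).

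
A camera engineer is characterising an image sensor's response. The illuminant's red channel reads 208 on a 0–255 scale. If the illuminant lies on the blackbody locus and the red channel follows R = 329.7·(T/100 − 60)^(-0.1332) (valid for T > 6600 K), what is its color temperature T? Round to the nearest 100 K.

(t − 60)^(-0.1332) = 208/329.7 = 0.63088.
t − 60 = 0.63088^(1/-0.1332) = 0.63088^(-7.508) = 31.763, so t = 91.763.
T = 100·t = 9176 K → 9200 K to the nearest 100 K.

9200 K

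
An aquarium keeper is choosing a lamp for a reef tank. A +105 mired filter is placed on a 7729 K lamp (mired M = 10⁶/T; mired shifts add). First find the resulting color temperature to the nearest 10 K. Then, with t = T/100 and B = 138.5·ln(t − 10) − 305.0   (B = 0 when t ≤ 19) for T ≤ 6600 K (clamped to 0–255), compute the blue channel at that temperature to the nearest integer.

178

M_in = 10⁶/7729 = 129.38; M_out = 129.38 + (+105) = 234.38.
T_out = 10⁶/234.38 = 4266.5 K → 4270 K; t = 42.7.
B = 138.5·ln(42.7 − 10) − 305.0 = 138.5·ln 32.7 − 305.0 = 138.5·3.4874 − 305.0 = 178.001.
Rounded: 178.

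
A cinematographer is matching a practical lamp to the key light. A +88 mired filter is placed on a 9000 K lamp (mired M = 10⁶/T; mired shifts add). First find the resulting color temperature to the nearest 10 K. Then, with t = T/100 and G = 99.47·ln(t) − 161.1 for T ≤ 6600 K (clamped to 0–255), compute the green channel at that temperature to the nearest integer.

M_in = 10⁶/9000 = 111.11; M_out = 111.11 + (+88) = 199.11.
T_out = 10⁶/199.11 = 5022.3 K → 5020 K; t = 50.2.
G = 99.47·ln 50.2 − 161.1 = 99.47·3.9160 − 161.1 = 228.426.
Rounded: 228.

228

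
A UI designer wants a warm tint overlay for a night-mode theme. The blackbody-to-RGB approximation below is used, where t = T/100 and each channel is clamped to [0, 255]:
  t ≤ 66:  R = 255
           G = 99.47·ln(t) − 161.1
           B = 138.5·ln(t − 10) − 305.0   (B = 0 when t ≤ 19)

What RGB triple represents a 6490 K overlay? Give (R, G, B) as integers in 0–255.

(255, 254, 250)

t = 6490/100 = 64.9; the t ≤ 66 branch applies.
R = 255 by definition for t ≤ 66.
G = 99.47·ln 64.9 − 161.1 = 99.47·4.1728 − 161.1 = 253.973.
B = 138.5·ln(64.9 − 10) − 305.0 = 138.5·ln 54.9 − 305.0 = 138.5·4.0055 − 305.0 = 249.764.
Rounded: (255, 254, 250).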